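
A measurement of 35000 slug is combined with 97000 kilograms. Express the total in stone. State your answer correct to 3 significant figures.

35000 slug = 80435.1 st and 97000 kg = 15274.9 st.
80435.1 + 15274.9 ≈ 95700 st.

95700 stone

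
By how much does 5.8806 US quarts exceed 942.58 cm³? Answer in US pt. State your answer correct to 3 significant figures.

9.77 US pints

5.8806 US qt = 11.7612 US pt and 942.58 cm³ = 1.99203 US pt.
11.7612 − 1.99203 ≈ 9.77 US pt.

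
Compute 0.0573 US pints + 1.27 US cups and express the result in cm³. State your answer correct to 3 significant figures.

0.0573 US pt = 27.1130 cm³ and 1.27 US cup = 300.467 cm³.
27.1130 + 300.467 ≈ 328 cm³.

328 cubic centimeters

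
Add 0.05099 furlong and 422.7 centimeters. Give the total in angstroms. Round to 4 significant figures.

0.05099 furlong = 1.02576 × 10^11 Å and 422.7 cm = 4.22700 × 10^10 Å.
1.02576 × 10^11 + 4.22700 × 10^10 ≈ 1.448 × 10^11 Å.

1.448 × 10^11 angstroms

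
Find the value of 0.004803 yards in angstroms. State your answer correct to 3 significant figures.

1 yard = 9.14400 × 10^9 angstroms.
Thus 0.004803 × 9.14400 × 10^9 ≈ 4.39 × 10^7 Å.

4.39 × 10^7 Å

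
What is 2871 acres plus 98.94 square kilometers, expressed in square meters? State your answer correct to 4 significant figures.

2871 acre = 1.16185 × 10^7 m² and 98.94 km² = 9.89400 × 10^7 m².
1.16185 × 10^7 + 9.89400 × 10^7 ≈ 1.106 × 10^8 m².

1.106 × 10^8 square meters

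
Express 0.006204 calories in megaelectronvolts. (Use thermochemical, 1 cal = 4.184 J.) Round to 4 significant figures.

1 cal = 2.61145e+13 MeV.
0.006204 × 2.61145e+13 ≈ 1.620e+11 MeV.

1.620e+11 megaelectronvolts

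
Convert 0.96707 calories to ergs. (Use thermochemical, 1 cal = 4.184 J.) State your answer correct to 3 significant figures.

1 cal = 4.18400 × 10^7 erg.
Then 0.96707 × 4.18400 × 10^7 ≈ 4.05 × 10^7 erg.

4.05 × 10^7 ergs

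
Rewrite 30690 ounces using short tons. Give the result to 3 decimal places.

1 ounce = 3.12500 × 10^-5 short ton.
So 30690 × 3.12500 × 10^-5 ≈ 0.959 short ton.

0.959 short ton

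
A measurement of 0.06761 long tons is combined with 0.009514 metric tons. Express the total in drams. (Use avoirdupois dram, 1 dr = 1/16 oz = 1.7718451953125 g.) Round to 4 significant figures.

0.06761 long ton = 38770.3 dr and 0.009514 t = 5369.54 dr.
38770.3 + 5369.54 ≈ 44140 dr.

44140 dr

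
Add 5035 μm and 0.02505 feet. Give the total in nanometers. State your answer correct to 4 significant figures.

5035 μm = 5.03500e+6 nm and 0.02505 ft = 7.63524e+6 nm.
5.03500e+6 + 7.63524e+6 ≈ 1.267e+7 nm.

1.267e+7 nm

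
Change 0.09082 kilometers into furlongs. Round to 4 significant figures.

1 km = 4.97097 furlongs.
Thus 0.09082 × 4.97097 ≈ 0.4515 furlong.

0.4515 furlongs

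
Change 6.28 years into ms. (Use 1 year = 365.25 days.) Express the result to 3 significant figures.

1.98e+11 ms

1 year = 3.15576e+10 ms.
So 6.28 × 3.15576e+10 ≈ 1.98e+11 ms.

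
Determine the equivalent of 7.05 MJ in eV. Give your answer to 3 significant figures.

4.40 × 10^25 eV

1 MJ = 6.24151 × 10^24 electronvolts.
7.05 × 6.24151 × 10^24 ≈ 4.40 × 10^25 eV.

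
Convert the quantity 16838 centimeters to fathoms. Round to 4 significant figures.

92.07 fathom

1 centimeter = 0.00546807 fathoms.
16838 × 0.00546807 ≈ 92.07 fathom.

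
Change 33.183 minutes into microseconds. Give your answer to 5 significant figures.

1.9910 × 10^9 microseconds

1 minute = 6.00000 × 10^7 μs.
Then 33.183 × 6.00000 × 10^7 ≈ 1.9910 × 10^9 μs.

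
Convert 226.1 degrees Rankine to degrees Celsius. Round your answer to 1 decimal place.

-147.5 °C

°R = (°C + 273.15) × 9/5.
Applying the formula gives -147.5 °C.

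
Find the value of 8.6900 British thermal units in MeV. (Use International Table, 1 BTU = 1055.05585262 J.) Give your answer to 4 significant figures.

5.722e+16 MeV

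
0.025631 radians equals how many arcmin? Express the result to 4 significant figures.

88.11 arcmin

1 radian = 3437.75 arcmin.
So 0.025631 × 3437.75 ≈ 88.11 arcmin.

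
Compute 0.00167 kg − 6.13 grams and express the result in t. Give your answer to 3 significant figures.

-4.46 × 10^-6 t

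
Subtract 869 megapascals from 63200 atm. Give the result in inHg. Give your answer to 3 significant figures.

63200 atm = 1.89102 × 10^6 inHg and 869 MPa = 256616 inHg.
1.89102 × 10^6 − 256616 ≈ 1.63 × 10^6 inHg.

1.63 × 10^6 inHg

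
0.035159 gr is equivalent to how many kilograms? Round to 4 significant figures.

2.278 × 10^-6 kilograms

1 grain = 6.47989 × 10^-5 kilograms.
0.035159 × 6.47989 × 10^-5 ≈ 2.278 × 10^-6 kg.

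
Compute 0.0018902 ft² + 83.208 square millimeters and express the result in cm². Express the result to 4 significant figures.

0.0018902 ft² = 1.75605 cm² and 83.208 mm² = 0.832080 cm².
1.75605 + 0.832080 ≈ 2.588 cm².

2.588 square centimeters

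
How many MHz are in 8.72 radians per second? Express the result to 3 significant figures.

1.39e-6 megahertz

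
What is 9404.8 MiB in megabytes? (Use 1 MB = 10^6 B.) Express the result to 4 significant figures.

9862 MB

1 MiB = 1.04858 megabytes.
So 9404.8 × 1.04858 ≈ 9862 MB.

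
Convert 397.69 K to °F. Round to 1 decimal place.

K = (°F + 459.67) × 5/9.
Applying the formula gives 256.2 °F.

256.2 °F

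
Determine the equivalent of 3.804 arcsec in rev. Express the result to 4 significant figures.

2.935 × 10^-6 revolutions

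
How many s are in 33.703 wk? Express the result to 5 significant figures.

1 week = 604800 seconds.
33.703 × 604800 ≈ 2.0384 × 10^7 s.

2.0384 × 10^7 s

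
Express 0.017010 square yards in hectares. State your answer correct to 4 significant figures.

1 yd² = 8.36127 × 10^-5 hectares.
So 0.017010 × 8.36127 × 10^-5 ≈ 1.422 × 10^-6 ha.

1.422 × 10^-6 hectares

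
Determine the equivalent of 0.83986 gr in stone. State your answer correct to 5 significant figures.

8.5700e-6 stone

1 grain = 1.02041e-5 st.
0.83986 × 1.02041e-5 ≈ 8.5700e-6 st.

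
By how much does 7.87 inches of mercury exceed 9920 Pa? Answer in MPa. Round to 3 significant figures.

0.0167 megapascals

7.87 inHg = 0.0266509 MPa and 9920 Pa = 0.00992000 MPa.
0.0266509 − 0.00992000 ≈ 0.0167 MPa.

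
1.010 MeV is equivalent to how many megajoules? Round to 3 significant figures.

1.62 × 10^-19 MJ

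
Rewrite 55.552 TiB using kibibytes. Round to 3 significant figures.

5.96 × 10^10 kibibytes

1 TiB = 1.07374 × 10^9 KiB.
Thus 55.552 × 1.07374 × 10^9 ≈ 5.96 × 10^10 KiB.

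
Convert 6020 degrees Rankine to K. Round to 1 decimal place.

°R = K × 9/5.
Applying the formula gives 3344.4 K.

3344.4 K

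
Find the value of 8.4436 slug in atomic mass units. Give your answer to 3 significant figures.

7.42e+28 u

1 slug = 8.78865e+27 u.
Thus 8.4436 × 8.78865e+27 ≈ 7.42e+28 u.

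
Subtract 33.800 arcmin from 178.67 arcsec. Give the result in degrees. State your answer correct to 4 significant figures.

-0.5137 °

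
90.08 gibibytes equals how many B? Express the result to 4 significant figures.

9.672 × 10^10 B

1 GiB = 1.07374 × 10^9 bytes.
Thus 90.08 × 1.07374 × 10^9 ≈ 9.672 × 10^10 B.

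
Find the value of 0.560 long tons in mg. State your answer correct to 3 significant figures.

5.69 × 10^8 mg

1 long ton = 1.01605 × 10^9 mg.
So 0.560 × 1.01605 × 10^9 ≈ 5.69 × 10^8 mg.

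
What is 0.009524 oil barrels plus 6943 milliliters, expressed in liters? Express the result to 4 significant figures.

0.009524 bbl = 1.51419 L and 6943 mL = 6.94300 L.
1.51419 + 6.94300 ≈ 8.457 L.

8.457 L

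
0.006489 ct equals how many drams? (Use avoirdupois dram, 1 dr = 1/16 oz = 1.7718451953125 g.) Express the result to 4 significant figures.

1 ct = 0.112877 dr.
Thus 0.006489 × 0.112877 ≈ 0.0007325 dr.

0.0007325 dr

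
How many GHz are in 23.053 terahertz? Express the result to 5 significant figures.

1 THz = 1000.00 gigahertz.
So 23.053 × 1000.00 ≈ 23053 GHz.

23053 GHz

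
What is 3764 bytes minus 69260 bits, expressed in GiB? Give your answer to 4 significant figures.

3764 B = 3.50550 × 10^-6 GiB and 69260 bit = 8.06293 × 10^-6 GiB.
3.50550 × 10^-6 − 8.06293 × 10^-6 ≈ -4.557 × 10^-6 GiB.

-4.557 × 10^-6 GiB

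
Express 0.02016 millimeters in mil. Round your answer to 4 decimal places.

0.7937 mil

1 millimeter = 39.3701 mils.
So 0.02016 × 39.3701 ≈ 0.7937 mil.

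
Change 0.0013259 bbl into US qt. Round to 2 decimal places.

0.22 US quarts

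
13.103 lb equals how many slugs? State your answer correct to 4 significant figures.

1 pound = 0.0310810 slugs.
So 13.103 × 0.0310810 ≈ 0.4073 slug.

0.4073 slug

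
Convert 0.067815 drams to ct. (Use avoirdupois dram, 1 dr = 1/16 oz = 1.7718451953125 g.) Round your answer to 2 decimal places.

1 dram = 8.85923 ct.
Then 0.067815 × 8.85923 ≈ 0.60 ct.

0.60 ct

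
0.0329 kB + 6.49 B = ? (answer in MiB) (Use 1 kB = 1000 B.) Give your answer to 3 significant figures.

3.76e-5 mebibytes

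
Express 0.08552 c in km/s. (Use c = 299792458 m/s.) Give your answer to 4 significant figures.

25640 kilometers per second

1 speed of light = 299792 km/s.
Then 0.08552 × 299792 ≈ 25640 km/s.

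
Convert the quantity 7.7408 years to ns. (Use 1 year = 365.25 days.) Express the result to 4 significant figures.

2.443 × 10^17 ns

1 year = 3.15576 × 10^16 nanoseconds.
So 7.7408 × 3.15576 × 10^16 ≈ 2.443 × 10^17 ns.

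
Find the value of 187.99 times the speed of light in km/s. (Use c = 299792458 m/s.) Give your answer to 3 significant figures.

5.64e+7 kilometers per second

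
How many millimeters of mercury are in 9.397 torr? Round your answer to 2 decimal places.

1 torr = 1.00000 millimeters of mercury.
Then 9.397 × 1.00000 ≈ 9.40 mmHg.

9.40 mmHg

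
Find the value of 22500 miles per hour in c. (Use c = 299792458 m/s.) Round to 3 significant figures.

3.36 × 10^-5 times the speed of light

1 mile per hour = 1.49116 × 10^-9 c.
So 22500 × 1.49116 × 10^-9 ≈ 3.36 × 10^-5 c.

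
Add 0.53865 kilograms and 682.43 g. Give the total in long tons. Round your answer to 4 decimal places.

0.0012 long ton

0.53865 kg = 0.000530143 long ton and 682.43 g = 0.000671652 long ton.
0.000530143 + 0.000671652 ≈ 0.0012 long ton.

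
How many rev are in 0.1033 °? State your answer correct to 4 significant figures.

0.0002869 revolutions

1 ° = 0.00277778 rev.
0.1033 × 0.00277778 ≈ 0.0002869 rev.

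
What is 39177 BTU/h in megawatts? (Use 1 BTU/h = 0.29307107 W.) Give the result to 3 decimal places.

1 BTU per hour = 2.93071e-7 MW.
So 39177 × 2.93071e-7 ≈ 0.011 MW.

0.011 MW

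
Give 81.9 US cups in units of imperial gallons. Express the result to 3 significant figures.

4.26 imperial gallons

1 US cup = 0.0520421 imperial gallons.
So 81.9 × 0.0520421 ≈ 4.26 imp gal.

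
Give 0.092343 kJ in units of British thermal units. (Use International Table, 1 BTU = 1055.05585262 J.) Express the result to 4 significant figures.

1 kilojoule = 0.947817 BTU.
So 0.092343 × 0.947817 ≈ 0.08752 BTU.

0.08752 British thermal units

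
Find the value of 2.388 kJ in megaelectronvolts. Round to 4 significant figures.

1.490 × 10^16 MeV

1 kilojoule = 6.24151 × 10^15 MeV.
2.388 × 6.24151 × 10^15 ≈ 1.490 × 10^16 MeV.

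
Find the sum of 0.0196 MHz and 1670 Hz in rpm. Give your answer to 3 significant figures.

1.28 × 10^6 rpm

0.0196 MHz = 1.17600 × 10^6 rpm and 1670 Hz = 100200 rpm.
1.17600 × 10^6 + 100200 ≈ 1.28 × 10^6 rpm.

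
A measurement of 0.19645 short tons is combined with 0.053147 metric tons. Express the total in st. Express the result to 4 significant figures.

36.43 stone

0.19645 short ton = 28.0643 st and 0.053147 t = 8.36922 st.
28.0643 + 8.36922 ≈ 36.43 st.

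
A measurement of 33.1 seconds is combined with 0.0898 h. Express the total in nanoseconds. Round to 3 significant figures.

33.1 s = 3.31000 × 10^10 ns and 0.0898 h = 3.23280 × 10^11 ns.
3.31000 × 10^10 + 3.23280 × 10^11 ≈ 3.56 × 10^11 ns.

3.56 × 10^11 ns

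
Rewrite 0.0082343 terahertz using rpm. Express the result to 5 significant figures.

4.9406e+11 rpm

1 THz = 6.00000e+13 rpm.
Then 0.0082343 × 6.00000e+13 ≈ 4.9406e+11 rpm.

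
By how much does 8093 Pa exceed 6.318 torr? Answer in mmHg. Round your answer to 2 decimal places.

54.38 mmHg

8093 Pa = 60.7025 mmHg and 6.318 torr = 6.31800 mmHg.
60.7025 − 6.31800 ≈ 54.38 mmHg.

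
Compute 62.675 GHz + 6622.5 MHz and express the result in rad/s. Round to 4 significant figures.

4.354 × 10^11 rad/s

62.675 GHz = 3.93799 × 10^11 rad/s and 6622.5 MHz = 4.16104 × 10^10 rad/s.
3.93799 × 10^11 + 4.16104 × 10^10 ≈ 4.354 × 10^11 rad/s.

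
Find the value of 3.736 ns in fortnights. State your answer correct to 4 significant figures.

3.089e-15 fortnight

1 ns = 8.26720e-16 fortnight.
So 3.736 × 8.26720e-16 ≈ 3.089e-15 fortnight.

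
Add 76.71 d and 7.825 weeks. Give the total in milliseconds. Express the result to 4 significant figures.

1.136e+10 ms

76.71 d = 6.62774e+9 ms and 7.825 wk = 4.73256e+9 ms.
6.62774e+9 + 4.73256e+9 ≈ 1.136e+10 ms.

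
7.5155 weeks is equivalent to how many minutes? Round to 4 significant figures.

75760 min

1 wk = 10080.0 minutes.
Thus 7.5155 × 10080.0 ≈ 75760 min.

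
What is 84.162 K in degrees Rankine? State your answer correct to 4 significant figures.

151.5 °R

°R = K × 9/5.
Applying the formula gives 151.5 °R.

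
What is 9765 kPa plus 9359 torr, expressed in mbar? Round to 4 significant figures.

110100 millibar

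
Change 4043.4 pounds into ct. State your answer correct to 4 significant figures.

1 lb = 2267.96 ct.
Then 4043.4 × 2267.96 ≈ 9.170 × 10^6 ct.

9.170 × 10^6 ct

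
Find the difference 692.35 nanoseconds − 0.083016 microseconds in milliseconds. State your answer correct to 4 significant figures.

692.35 ns = 0.000692350 ms and 0.083016 μs = 8.30160 × 10^-5 ms.
0.000692350 − 8.30160 × 10^-5 ≈ 0.0006093 ms.

0.0006093 ms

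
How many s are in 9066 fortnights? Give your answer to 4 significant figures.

1 fortnight = 1.20960e+6 seconds.
So 9066 × 1.20960e+6 ≈ 1.097e+10 s.

1.097e+10 seconds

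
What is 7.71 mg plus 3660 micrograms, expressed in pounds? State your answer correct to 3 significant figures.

2.51e-5 pounds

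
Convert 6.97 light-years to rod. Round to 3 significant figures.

1.31 × 10^16 rod

1 light-year = 1.88116 × 10^15 rod.
Thus 6.97 × 1.88116 × 10^15 ≈ 1.31 × 10^16 rod.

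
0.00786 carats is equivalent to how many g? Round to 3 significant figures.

0.00157 grams

1 ct = 0.200000 grams.
Then 0.00786 × 0.200000 ≈ 0.00157 g.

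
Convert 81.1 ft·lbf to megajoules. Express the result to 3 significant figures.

0.000110 megajoules

1 ft·lbf = 1.35582e-6 MJ.
81.1 × 1.35582e-6 ≈ 0.000110 MJ.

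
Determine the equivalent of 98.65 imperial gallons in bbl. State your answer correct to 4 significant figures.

1 imp gal = 0.0285940 oil barrels.
Thus 98.65 × 0.0285940 ≈ 2.821 bbl.

2.821 bbl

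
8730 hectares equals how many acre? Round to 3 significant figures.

1 hectare = 2.47105 acres.
Then 8730 × 2.47105 ≈ 21600 acre.

21600 acre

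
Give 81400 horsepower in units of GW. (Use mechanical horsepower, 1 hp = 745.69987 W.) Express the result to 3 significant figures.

0.0607 GW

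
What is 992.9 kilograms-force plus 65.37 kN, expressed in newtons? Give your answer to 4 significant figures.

75110 N

992.9 kgf = 9737.02 N and 65.37 kN = 65370.0 N.
9737.02 + 65370.0 ≈ 75110 N.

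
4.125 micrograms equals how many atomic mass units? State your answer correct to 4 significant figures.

2.484e+18 atomic mass units

1 microgram = 6.02214e+17 u.
Then 4.125 × 6.02214e+17 ≈ 2.484e+18 u.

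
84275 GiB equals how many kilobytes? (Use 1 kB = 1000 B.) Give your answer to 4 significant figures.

1 gibibyte = 1.07374e+6 kilobytes.
Then 84275 × 1.07374e+6 ≈ 9.049e+10 kB.

9.049e+10 kB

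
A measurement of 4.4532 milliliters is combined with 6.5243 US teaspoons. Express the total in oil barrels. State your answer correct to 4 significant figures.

4.4532 mL = 2.80098 × 10^-5 bbl and 6.5243 US tsp = 0.000202266 bbl.
2.80098 × 10^-5 + 0.000202266 ≈ 0.0002303 bbl.

0.0002303 bbl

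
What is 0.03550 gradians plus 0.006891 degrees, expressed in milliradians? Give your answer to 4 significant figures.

0.03550 grad = 0.557633 mrad and 0.006891 ° = 0.120271 mrad.
0.557633 + 0.120271 ≈ 0.6779 mrad.

0.6779 mrad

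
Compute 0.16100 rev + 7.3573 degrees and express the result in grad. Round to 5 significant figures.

72.575 gradians

0.16100 rev = 64.4000 grad and 7.3573 ° = 8.17478 grad.
64.4000 + 8.17478 ≈ 72.575 grad.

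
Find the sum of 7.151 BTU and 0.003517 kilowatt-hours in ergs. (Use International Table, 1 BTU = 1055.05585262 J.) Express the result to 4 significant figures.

2.021 × 10^11 ergs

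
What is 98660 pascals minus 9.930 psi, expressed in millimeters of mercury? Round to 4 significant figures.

226.5 mmHg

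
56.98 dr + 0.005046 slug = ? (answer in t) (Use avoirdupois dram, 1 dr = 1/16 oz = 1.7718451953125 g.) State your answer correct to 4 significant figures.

56.98 dr = 0.000100960 t and 0.005046 slug = 7.36408 × 10^-5 t.
0.000100960 + 7.36408 × 10^-5 ≈ 0.0001746 t.

0.0001746 t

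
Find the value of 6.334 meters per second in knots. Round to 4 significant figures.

1 meter per second = 1.94384 knots.
Then 6.334 × 1.94384 ≈ 12.31 kn.

12.31 knots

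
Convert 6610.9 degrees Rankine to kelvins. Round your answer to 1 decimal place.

3672.7 K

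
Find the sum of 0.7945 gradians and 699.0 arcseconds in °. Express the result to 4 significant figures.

0.9092 °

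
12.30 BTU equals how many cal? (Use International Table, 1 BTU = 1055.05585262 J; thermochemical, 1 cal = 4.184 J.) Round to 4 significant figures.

1 BTU = 252.164 cal.
Thus 12.30 × 252.164 ≈ 3102 cal.

3102 cal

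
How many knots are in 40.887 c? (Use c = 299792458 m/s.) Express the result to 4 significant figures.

2.383 × 10^10 knots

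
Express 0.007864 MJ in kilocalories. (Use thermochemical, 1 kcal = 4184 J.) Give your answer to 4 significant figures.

1 MJ = 239.006 kilocalories.
0.007864 × 239.006 ≈ 1.880 kcal.

1.880 kilocalories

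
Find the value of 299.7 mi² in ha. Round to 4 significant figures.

1 square mile = 258.999 ha.
299.7 × 258.999 ≈ 77620 ha.

77620 hectares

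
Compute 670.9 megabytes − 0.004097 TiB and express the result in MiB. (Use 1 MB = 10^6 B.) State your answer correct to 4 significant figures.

670.9 MB = 639.820 MiB and 0.004097 TiB = 4296.02 MiB.
639.820 − 4296.02 ≈ -3656 MiB.

-3656 MiB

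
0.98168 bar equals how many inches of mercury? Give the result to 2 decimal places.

28.99 inches of mercury

1 bar = 29.5300 inches of mercury.
Then 0.98168 × 29.5300 ≈ 28.99 inHg.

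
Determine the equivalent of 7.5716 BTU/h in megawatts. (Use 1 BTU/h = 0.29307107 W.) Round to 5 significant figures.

2.2190e-6 MW

1 BTU/h = 2.93071e-7 megawatts.
7.5716 × 2.93071e-7 ≈ 2.2190e-6 MW.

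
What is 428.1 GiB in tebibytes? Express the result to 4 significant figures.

1 gibibyte = 0.0009765625 TiB.
Then 428.1 × 0.0009765625 ≈ 0.4181 TiB.

0.4181 TiB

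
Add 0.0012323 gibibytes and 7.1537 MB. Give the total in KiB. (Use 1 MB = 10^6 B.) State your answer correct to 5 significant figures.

0.0012323 GiB = 1292.16 KiB and 7.1537 MB = 6986.04 KiB.
1292.16 + 6986.04 ≈ 8278.2 KiB.

8278.2 kibibytes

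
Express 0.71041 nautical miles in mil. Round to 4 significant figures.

5.180 × 10^7 mil

1 nmi = 7.29134 × 10^7 mils.
Thus 0.71041 × 7.29134 × 10^7 ≈ 5.180 × 10^7 mil.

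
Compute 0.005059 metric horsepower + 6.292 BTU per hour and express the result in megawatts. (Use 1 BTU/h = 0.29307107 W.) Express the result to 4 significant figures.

5.565e-6 MW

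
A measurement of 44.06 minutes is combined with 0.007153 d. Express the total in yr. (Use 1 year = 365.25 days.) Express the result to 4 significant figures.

0.0001034 yr

44.06 min = 8.37706e-5 yr and 0.007153 d = 1.95838e-5 yr.
8.37706e-5 + 1.95838e-5 ≈ 0.0001034 yr.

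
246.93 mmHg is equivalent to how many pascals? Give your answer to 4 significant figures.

1 mmHg = 133.322 pascals.
Then 246.93 × 133.322 ≈ 32920 Pa.

32920 Pa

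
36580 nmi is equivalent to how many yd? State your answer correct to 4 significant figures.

7.409 × 10^7 yd

1 nautical mile = 2025.37 yards.
36580 × 2025.37 ≈ 7.409 × 10^7 yd.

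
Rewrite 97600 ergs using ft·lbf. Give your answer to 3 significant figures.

1 erg = 7.37562 × 10^-8 ft·lbf.
Thus 97600 × 7.37562 × 10^-8 ≈ 0.00720 ft·lbf.

0.00720 ft·lbf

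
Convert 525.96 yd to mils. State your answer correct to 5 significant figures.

1.8935 × 10^7 mil

1 yard = 36000.0 mil.
525.96 × 36000.0 ≈ 1.8935 × 10^7 mil.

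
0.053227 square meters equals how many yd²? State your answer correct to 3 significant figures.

0.0637 square yards

1 m² = 1.19599 yd².
0.053227 × 1.19599 ≈ 0.0637 yd².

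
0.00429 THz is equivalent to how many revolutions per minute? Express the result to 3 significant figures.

2.57e+11 rpm

1 THz = 6.00000e+13 revolutions per minute.
Thus 0.00429 × 6.00000e+13 ≈ 2.57e+11 rpm.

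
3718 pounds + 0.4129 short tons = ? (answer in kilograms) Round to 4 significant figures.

2061 kilograms

3718 lb = 1686.46 kg and 0.4129 short ton = 374.577 kg.
1686.46 + 374.577 ≈ 2061 kg.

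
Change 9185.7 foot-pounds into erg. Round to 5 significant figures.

1 foot-pound = 1.35582e+7 erg.
Then 9185.7 × 1.35582e+7 ≈ 1.2454e+11 erg.

1.2454e+11 erg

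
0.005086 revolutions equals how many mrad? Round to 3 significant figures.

1 revolution = 6283.19 milliradians.
So 0.005086 × 6283.19 ≈ 32.0 mrad.

32.0 milliradians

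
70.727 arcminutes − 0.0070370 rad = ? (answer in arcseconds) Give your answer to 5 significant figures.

70.727 arcmin = 4243.62 arcsec and 0.0070370 rad = 1451.49 arcsec.
4243.62 − 1451.49 ≈ 2792.1 arcsec.

2792.1 arcseconds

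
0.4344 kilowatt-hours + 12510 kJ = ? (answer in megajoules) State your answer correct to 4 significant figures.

14.07 megajoules

0.4344 kWh = 1.56384 MJ and 12510 kJ = 12.5100 MJ.
1.56384 + 12.5100 ≈ 14.07 MJ.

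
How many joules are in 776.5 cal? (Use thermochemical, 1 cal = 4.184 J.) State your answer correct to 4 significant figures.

3249 J

1 cal = 4.18400 joules.
Thus 776.5 × 4.18400 ≈ 3249 J.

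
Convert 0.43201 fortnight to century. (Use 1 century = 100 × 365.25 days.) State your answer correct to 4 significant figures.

1 fortnight = 0.000383299 century.
0.43201 × 0.000383299 ≈ 0.0001656 century.

0.0001656 century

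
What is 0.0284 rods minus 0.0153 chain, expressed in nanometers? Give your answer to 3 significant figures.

-1.65 × 10^8 nm

0.0284 rod = 1.42829 × 10^8 nm and 0.0153 chain = 3.07787 × 10^8 nm.
1.42829 × 10^8 − 3.07787 × 10^8 ≈ -1.65 × 10^8 nm.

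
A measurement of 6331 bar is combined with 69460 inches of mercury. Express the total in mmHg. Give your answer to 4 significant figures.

6331 bar = 4.74864 × 10^6 mmHg and 69460 inHg = 1.76428 × 10^6 mmHg.
4.74864 × 10^6 + 1.76428 × 10^6 ≈ 6.513 × 10^6 mmHg.

6.513 × 10^6 mmHg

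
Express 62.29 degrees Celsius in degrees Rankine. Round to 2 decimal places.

°R = (°C + 273.15) × 9/5.
Applying the formula gives 603.79 °R.

603.79 degrees Rankine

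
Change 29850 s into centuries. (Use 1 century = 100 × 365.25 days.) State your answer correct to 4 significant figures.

9.459e-6 century

1 second = 3.16881e-10 centuries.
Thus 29850 × 3.16881e-10 ≈ 9.459e-6 century.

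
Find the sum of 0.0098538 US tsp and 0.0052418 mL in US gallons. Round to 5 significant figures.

1.4215 × 10^-5 US gallons

0.0098538 US tsp = 1.28305 × 10^-5 US gal and 0.0052418 mL = 1.38474 × 10^-6 US gal.
1.28305 × 10^-5 + 1.38474 × 10^-6 ≈ 1.4215 × 10^-5 US gal.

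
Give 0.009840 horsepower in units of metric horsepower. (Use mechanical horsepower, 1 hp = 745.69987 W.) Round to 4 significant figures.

0.009976 PS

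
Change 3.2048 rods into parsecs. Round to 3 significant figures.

5.22 × 10^-16 pc

1 rod = 1.62985 × 10^-16 pc.
Thus 3.2048 × 1.62985 × 10^-16 ≈ 5.22 × 10^-16 pc.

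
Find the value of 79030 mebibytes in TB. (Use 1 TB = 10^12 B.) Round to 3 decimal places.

1 MiB = 1.04858 × 10^-6 TB.
So 79030 × 1.04858 × 10^-6 ≈ 0.083 TB.

0.083 terabytes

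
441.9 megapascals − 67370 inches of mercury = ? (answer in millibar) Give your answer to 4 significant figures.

441.9 MPa = 4.41900e+6 mbar and 67370 inHg = 2.28141e+6 mbar.
4.41900e+6 − 2.28141e+6 ≈ 2.138e+6 mbar.

2.138e+6 millibar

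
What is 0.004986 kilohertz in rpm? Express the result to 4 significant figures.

299.2 rpm

1 kHz = 60000.0 rpm.
Then 0.004986 × 60000.0 ≈ 299.2 rpm.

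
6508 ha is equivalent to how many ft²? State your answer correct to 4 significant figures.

7.005e+8 ft²

1 ha = 107639 ft².
So 6508 × 107639 ≈ 7.005e+8 ft².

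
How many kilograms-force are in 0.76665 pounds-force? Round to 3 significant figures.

1 pound-force = 0.453592 kilograms-force.
Then 0.76665 × 0.453592 ≈ 0.348 kgf.

0.348 kgf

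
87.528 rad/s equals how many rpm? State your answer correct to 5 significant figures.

1 radian per second = 9.54930 revolutions per minute.
87.528 × 9.54930 ≈ 835.83 rpm.

835.83 rpm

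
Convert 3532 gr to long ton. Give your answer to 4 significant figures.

1 gr = 6.37755e-8 long ton.
So 3532 × 6.37755e-8 ≈ 0.0002253 long ton.

0.0002253 long tons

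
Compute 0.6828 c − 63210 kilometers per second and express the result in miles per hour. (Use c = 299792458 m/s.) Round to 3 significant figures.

3.17 × 10^8 miles per hour

0.6828 c = 4.578970 × 10^8 mph and 63210 km/s = 1.413967 × 10^8 mph.
4.578970 × 10^8 − 1.413967 × 10^8 ≈ 3.17 × 10^8 mph.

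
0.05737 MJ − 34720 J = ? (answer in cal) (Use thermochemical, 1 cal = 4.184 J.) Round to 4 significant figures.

5413 cal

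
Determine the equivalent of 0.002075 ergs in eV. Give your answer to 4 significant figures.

1.295 × 10^9 electronvolts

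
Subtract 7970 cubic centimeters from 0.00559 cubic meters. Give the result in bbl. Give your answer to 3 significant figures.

-0.0150 bbl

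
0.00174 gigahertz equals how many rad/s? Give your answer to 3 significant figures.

1 GHz = 6.28319e+9 radians per second.
Then 0.00174 × 6.28319e+9 ≈ 1.09e+7 rad/s.

1.09e+7 rad/s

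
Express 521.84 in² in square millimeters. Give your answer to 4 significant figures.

1 square inch = 645.160 square millimeters.
So 521.84 × 645.160 ≈ 336700 mm².

336700 square millimeters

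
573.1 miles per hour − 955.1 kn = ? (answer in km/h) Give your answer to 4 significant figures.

-846.5 kilometers per hour

573.1 mph = 922.315 km/h and 955.1 kn = 1768.85 km/h.
922.315 − 1768.85 ≈ -846.5 km/h.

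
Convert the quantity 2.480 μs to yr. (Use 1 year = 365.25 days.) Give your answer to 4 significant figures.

7.859e-14 yr

1 μs = 3.16881e-14 yr.
Thus 2.480 × 3.16881e-14 ≈ 7.859e-14 yr.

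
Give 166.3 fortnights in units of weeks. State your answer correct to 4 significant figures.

1 fortnight = 2.00000 wk.
166.3 × 2.00000 ≈ 332.6 wk.

332.6 weeks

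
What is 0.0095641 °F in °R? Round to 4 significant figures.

459.7 degrees Rankine

°R = °F + 459.67.
Applying the formula gives 459.7 °R.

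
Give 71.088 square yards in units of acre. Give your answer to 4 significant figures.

1 yd² = 0.000206612 acres.
Then 71.088 × 0.000206612 ≈ 0.01469 acre.

0.01469 acre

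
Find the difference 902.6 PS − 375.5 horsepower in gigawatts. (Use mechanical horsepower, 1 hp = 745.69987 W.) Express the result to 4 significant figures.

0.0003839 gigawatts

902.6 PS = 0.000663861 GW and 375.5 hp = 0.000280010 GW.
0.000663861 − 0.000280010 ≈ 0.0003839 GW.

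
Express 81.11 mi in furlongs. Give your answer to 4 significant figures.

1 mile = 8.00000 furlong.
Thus 81.11 × 8.00000 ≈ 648.9 furlong.

648.9 furlong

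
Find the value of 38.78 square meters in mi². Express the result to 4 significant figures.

1 square meter = 3.86102e-7 square miles.
Thus 38.78 × 3.86102e-7 ≈ 1.497e-5 mi².

1.497e-5 square miles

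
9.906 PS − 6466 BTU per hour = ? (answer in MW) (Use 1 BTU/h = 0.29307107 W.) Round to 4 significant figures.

0.005391 MW

9.906 PS = 0.00728585 MW and 6466 BTU/h = 0.00189500 MW.
0.00728585 − 0.00189500 ≈ 0.005391 MW.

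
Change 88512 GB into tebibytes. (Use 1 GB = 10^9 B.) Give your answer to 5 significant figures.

80.501 TiB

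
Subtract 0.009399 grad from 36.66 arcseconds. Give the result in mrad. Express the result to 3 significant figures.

36.66 arcsec = 0.177733 mrad and 0.009399 grad = 0.147639 mrad.
0.177733 − 0.147639 ≈ 0.0301 mrad.

0.0301 mrad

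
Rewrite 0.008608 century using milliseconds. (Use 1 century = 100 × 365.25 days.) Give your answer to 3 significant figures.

1 century = 3.15576e+12 milliseconds.
Thus 0.008608 × 3.15576e+12 ≈ 2.72e+10 ms.

2.72e+10 milliseconds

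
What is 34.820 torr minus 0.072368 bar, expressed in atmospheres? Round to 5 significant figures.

-0.025606 atm

34.820 torr = 0.0458158 atm and 0.072368 bar = 0.0714217 atm.
0.0458158 − 0.0714217 ≈ -0.025606 atm.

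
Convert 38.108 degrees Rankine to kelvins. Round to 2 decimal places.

°R = K × 9/5.
Applying the formula gives 21.17 K.

21.17 K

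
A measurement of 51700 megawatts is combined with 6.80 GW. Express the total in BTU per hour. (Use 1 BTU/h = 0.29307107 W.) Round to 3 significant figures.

2.00e+11 BTU per hour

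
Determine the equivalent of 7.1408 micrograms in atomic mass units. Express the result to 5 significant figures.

1 μg = 6.02214 × 10^17 atomic mass units.
So 7.1408 × 6.02214 × 10^17 ≈ 4.3003 × 10^18 u.

4.3003 × 10^18 u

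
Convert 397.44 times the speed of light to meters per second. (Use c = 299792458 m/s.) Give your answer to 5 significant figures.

1 c = 2.99792 × 10^8 m/s.
Thus 397.44 × 2.99792 × 10^8 ≈ 1.1915 × 10^11 m/s.

1.1915 × 10^11 m/s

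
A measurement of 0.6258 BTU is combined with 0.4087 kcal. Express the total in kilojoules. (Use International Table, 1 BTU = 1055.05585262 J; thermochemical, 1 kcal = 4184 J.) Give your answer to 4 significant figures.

2.370 kilojoules

0.6258 BTU = 0.660254 kJ and 0.4087 kcal = 1.71000 kJ.
0.660254 + 1.71000 ≈ 2.370 kJ.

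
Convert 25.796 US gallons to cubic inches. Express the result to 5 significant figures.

5958.9 in³

1 US gal = 231.000 in³.
Thus 25.796 × 231.000 ≈ 5958.9 in³.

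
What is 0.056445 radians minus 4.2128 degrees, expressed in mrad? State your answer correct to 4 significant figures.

0.056445 rad = 56.4450 mrad and 4.2128 ° = 73.5272 mrad.
56.4450 − 73.5272 ≈ -17.08 mrad.

-17.08 mrad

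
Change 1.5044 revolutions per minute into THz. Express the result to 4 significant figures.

2.507e-14 terahertz

1 rpm = 1.66667e-14 terahertz.
1.5044 × 1.66667e-14 ≈ 2.507e-14 THz.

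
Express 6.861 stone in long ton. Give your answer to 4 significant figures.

0.04288 long tons

1 st = 0.00625000 long tons.
Thus 6.861 × 0.00625000 ≈ 0.04288 long ton.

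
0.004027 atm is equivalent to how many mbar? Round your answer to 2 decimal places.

1 atm = 1013.25 mbar.
So 0.004027 × 1013.25 ≈ 4.08 mbar.

4.08 mbar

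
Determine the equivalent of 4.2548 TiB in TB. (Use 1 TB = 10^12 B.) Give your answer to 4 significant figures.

1 tebibyte = 1.09951 terabytes.
So 4.2548 × 1.09951 ≈ 4.678 TB.

4.678 TB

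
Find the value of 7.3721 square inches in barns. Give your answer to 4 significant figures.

4.756 × 10^25 barn

1 in² = 6.45160 × 10^24 barns.
7.3721 × 6.45160 × 10^24 ≈ 4.756 × 10^25 barn.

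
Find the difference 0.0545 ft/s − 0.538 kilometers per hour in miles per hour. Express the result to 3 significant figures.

-0.297 miles per hour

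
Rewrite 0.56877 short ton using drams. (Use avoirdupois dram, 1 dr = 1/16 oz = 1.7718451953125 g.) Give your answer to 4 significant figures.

1 short ton = 512000 drams.
Thus 0.56877 × 512000 ≈ 291200 dr.

291200 drams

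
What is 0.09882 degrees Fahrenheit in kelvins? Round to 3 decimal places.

255.427 kelvins

K = (°F + 459.67) × 5/9.
Applying the formula gives 255.427 K.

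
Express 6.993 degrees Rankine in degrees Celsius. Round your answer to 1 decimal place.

-269.3 °C

°R = (°C + 273.15) × 9/5.
Applying the formula gives -269.3 °C.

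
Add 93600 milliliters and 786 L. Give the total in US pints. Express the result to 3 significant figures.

93600 mL = 197.812 US pt and 786 L = 1661.11 US pt.
197.812 + 1661.11 ≈ 1860 US pt.

1860 US pints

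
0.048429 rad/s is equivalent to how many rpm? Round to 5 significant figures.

0.46246 rpm

1 rad/s = 9.54930 revolutions per minute.
So 0.048429 × 9.54930 ≈ 0.46246 rpm.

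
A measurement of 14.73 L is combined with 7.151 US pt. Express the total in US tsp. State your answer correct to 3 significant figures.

3670 US tsp

14.73 L = 2988.48 US tsp and 7.151 US pt = 686.496 US tsp.
2988.48 + 686.496 ≈ 3670 US tsp.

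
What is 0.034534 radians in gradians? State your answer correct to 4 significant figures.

1 rad = 63.6620 grad.
0.034534 × 63.6620 ≈ 2.199 grad.

2.199 gradians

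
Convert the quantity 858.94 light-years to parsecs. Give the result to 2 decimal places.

263.35 pc

1 ly = 0.306601 pc.
858.94 × 0.306601 ≈ 263.35 pc.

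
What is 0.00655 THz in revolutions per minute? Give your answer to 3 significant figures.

3.93 × 10^11 revolutions per minute

1 terahertz = 6.00000 × 10^13 revolutions per minute.
So 0.00655 × 6.00000 × 10^13 ≈ 3.93 × 10^11 rpm.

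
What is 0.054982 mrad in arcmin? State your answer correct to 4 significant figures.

0.1890 arcminutes

1 milliradian = 3.43775 arcmin.
0.054982 × 3.43775 ≈ 0.1890 arcmin.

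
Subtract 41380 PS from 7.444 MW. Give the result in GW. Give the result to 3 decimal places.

-0.023 gigawatts

7.444 MW = 0.00744400 GW and 41380 PS = 0.0304349 GW.
0.00744400 − 0.0304349 ≈ -0.023 GW.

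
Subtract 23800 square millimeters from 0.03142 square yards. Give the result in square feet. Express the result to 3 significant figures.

0.0266 ft²

0.03142 yd² = 0.282780 ft² and 23800 mm² = 0.256181 ft².
0.282780 − 0.256181 ≈ 0.0266 ft².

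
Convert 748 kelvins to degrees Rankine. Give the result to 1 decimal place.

°R = K × 9/5.
Applying the formula gives 1346.4 °R.

1346.4 °R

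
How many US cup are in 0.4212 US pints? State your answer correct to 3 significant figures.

0.842 US cups

1 US pint = 2.00000 US cup.
Then 0.4212 × 2.00000 ≈ 0.842 US cup.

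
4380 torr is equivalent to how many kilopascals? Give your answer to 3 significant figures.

584 kPa

1 torr = 0.133322 kPa.
Then 4380 × 0.133322 ≈ 584 kPa.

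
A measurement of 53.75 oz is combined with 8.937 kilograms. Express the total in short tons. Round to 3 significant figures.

53.75 oz = 0.00167969 short ton and 8.937 kg = 0.00985136 short ton.
0.00167969 + 0.00985136 ≈ 0.0115 short ton.

0.0115 short tons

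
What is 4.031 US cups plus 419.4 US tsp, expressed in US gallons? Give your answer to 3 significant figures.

4.031 US cup = 0.25193750 US gal and 419.4 US tsp = 0.54609375 US gal.
0.25193750 + 0.54609375 ≈ 0.798 US gal.

0.798 US gal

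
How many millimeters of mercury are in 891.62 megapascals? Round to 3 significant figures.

1 MPa = 7500.62 mmHg.
So 891.62 × 7500.62 ≈ 6.69e+6 mmHg.

6.69e+6 mmHg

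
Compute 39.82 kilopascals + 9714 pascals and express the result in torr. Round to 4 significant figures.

39.82 kPa = 298.675 torr and 9714 Pa = 72.8610 torr.
298.675 + 72.8610 ≈ 371.5 torr.

371.5 torr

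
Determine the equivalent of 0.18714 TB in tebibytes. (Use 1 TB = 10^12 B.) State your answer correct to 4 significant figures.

1 terabyte = 0.909495 tebibytes.
So 0.18714 × 0.909495 ≈ 0.1702 TiB.

0.1702 tebibytes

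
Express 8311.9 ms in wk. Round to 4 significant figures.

1.374e-5 weeks

1 millisecond = 1.65344e-9 weeks.
Thus 8311.9 × 1.65344e-9 ≈ 1.374e-5 wk.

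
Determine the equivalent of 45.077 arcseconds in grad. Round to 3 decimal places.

0.014 grad

1 arcsec = 0.000308642 grad.
So 45.077 × 0.000308642 ≈ 0.014 grad.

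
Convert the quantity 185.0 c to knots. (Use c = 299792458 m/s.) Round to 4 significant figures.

1 c = 5.82750e+8 knots.
Then 185.0 × 5.82750e+8 ≈ 1.078e+11 kn.

1.078e+11 kn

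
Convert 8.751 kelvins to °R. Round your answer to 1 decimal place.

15.8 °R

°R = K × 9/5.
Applying the formula gives 15.8 °R.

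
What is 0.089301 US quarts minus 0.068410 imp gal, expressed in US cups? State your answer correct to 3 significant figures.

-0.957 US cups

0.089301 US qt = 0.357204 US cup and 0.068410 imp gal = 1.31451 US cup.
0.357204 − 1.31451 ≈ -0.957 US cup.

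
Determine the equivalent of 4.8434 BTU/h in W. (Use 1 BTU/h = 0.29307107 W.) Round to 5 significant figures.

1.4195 watts

1 BTU/h = 0.293071 watts.
4.8434 × 0.293071 ≈ 1.4195 W.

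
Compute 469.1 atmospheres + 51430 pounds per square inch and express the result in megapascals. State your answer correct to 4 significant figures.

402.1 MPa

469.1 atm = 47.5316 MPa and 51430 psi = 354.597 MPa.
47.5316 + 354.597 ≈ 402.1 MPa.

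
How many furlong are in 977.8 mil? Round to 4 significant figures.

1 mil = 1.26263 × 10^-7 furlong.
977.8 × 1.26263 × 10^-7 ≈ 0.0001235 furlong.

0.0001235 furlongs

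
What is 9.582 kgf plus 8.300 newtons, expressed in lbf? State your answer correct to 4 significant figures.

22.99 lbf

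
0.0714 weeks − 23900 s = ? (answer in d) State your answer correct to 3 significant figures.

0.0714 wk = 0.499800 d and 23900 s = 0.276620 d.
0.499800 − 0.276620 ≈ 0.223 d.

0.223 days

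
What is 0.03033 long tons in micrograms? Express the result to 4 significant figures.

3.082e+10 μg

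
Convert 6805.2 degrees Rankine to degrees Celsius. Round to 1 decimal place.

3507.5 °C

°R = (°C + 273.15) × 9/5.
Applying the formula gives 3507.5 °C.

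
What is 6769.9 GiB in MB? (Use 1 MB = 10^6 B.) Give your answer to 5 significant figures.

1 gibibyte = 1073.74 MB.
Thus 6769.9 × 1073.74 ≈ 7.2691 × 10^6 MB.

7.2691 × 10^6 MB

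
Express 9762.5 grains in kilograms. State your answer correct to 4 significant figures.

0.6326 kg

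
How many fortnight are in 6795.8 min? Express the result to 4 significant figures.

1 minute = 4.96032 × 10^-5 fortnights.
Then 6795.8 × 4.96032 × 10^-5 ≈ 0.3371 fortnight.

0.3371 fortnight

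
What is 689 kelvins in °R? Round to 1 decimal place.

1240.2 degrees Rankine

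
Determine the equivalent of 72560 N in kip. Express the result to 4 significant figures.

16.31 kip

1 N = 0.000224809 kips.
Then 72560 × 0.000224809 ≈ 16.31 kip.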